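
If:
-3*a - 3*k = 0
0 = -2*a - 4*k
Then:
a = 0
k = 0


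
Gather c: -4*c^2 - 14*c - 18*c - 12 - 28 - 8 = -4*c^2 - 32*c - 48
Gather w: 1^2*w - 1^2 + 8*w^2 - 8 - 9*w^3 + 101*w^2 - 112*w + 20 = -9*w^3 + 109*w^2 - 111*w + 11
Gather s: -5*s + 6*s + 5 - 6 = s - 1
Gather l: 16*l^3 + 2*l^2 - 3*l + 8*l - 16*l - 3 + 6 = 16*l^3 + 2*l^2 - 11*l + 3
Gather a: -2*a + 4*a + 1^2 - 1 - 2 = 2*a - 2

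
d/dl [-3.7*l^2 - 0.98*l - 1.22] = -7.4*l - 0.98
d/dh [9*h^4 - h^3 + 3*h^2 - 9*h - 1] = 36*h^3 - 3*h^2 + 6*h - 9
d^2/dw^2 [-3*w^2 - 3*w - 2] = -6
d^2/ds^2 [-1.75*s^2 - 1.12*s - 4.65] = -3.50000000000000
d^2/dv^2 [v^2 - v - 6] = 2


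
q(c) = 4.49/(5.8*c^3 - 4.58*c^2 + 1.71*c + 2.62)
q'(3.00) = -0.04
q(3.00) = 0.04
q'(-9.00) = -0.00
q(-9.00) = -0.00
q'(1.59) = -0.48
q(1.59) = 0.26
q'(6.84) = -0.00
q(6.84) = 0.00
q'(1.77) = -0.33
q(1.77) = 0.19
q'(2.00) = -0.20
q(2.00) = 0.13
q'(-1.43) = -0.33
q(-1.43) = -0.17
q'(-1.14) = -0.81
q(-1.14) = -0.32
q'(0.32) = -0.30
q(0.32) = 1.55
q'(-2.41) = -0.05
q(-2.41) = -0.04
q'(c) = 4.49*(-17.4*c^2 + 9.16*c - 1.71)/(5.8*c^3 - 4.58*c^2 + 1.71*c + 2.62)^2 = (-78.126*c^2 + 41.1284*c - 7.6779)/(5.8*c^3 - 4.58*c^2 + 1.71*c + 2.62)^2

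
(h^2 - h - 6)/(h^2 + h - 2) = (h - 3)/(h - 1)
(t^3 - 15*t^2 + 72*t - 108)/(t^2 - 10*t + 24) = (t^2 - 9*t + 18)/(t - 4)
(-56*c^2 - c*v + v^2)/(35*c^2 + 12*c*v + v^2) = (-8*c + v)/(5*c + v)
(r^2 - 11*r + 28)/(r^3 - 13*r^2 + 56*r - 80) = (r - 7)/(r^2 - 9*r + 20)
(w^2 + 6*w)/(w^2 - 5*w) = (w + 6)/(w - 5)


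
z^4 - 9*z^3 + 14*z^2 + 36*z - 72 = (z - 6)*(z - 3)*(z - 2)*(z + 2)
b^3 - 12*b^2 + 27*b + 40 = (b - 8)*(b - 5)*(b + 1)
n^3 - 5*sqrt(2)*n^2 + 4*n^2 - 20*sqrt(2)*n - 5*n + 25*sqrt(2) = (n - 1)*(n + 5)*(n - 5*sqrt(2))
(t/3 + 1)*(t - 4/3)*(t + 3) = t^3/3 + 14*t^2/9 + t/3 - 4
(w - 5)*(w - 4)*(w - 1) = w^3 - 10*w^2 + 29*w - 20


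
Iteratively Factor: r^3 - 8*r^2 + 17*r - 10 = (r - 5)*(r^2 - 3*r + 2) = (r - 5)*(r - 2)*(r - 1)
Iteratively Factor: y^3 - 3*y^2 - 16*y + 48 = (y - 3)*(y^2 - 16) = (y - 4)*(y - 3)*(y + 4)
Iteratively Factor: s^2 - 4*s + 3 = (s - 3)*(s - 1)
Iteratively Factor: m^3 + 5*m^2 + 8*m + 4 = (m + 2)*(m^2 + 3*m + 2) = (m + 1)*(m + 2)*(m + 2)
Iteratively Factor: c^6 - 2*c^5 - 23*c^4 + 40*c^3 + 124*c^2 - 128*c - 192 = (c - 2)*(c^5 - 23*c^3 - 6*c^2 + 112*c + 96) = (c - 4)*(c - 2)*(c^4 + 4*c^3 - 7*c^2 - 34*c - 24) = (c - 4)*(c - 3)*(c - 2)*(c^3 + 7*c^2 + 14*c + 8) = (c - 4)*(c - 3)*(c - 2)*(c + 4)*(c^2 + 3*c + 2) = (c - 4)*(c - 3)*(c - 2)*(c + 1)*(c + 4)*(c + 2)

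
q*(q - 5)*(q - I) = q^3 - 5*q^2 - I*q^2 + 5*I*q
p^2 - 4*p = p*(p - 4)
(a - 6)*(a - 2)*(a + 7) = a^3 - a^2 - 44*a + 84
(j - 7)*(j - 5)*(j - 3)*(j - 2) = j^4 - 17*j^3 + 101*j^2 - 247*j + 210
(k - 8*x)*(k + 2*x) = k^2 - 6*k*x - 16*x^2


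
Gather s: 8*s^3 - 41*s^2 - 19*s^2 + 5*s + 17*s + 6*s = 8*s^3 - 60*s^2 + 28*s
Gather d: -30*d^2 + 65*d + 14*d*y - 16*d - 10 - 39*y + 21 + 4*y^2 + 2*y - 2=-30*d^2 + d*(14*y + 49) + 4*y^2 - 37*y + 9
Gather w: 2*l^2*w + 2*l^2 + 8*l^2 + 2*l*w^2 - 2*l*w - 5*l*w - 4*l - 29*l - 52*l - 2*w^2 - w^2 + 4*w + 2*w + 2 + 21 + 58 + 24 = 10*l^2 - 85*l + w^2*(2*l - 3) + w*(2*l^2 - 7*l + 6) + 105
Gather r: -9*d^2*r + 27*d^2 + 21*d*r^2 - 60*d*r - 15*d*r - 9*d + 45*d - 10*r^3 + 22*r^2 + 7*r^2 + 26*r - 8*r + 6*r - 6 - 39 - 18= 27*d^2 + 36*d - 10*r^3 + r^2*(21*d + 29) + r*(-9*d^2 - 75*d + 24) - 63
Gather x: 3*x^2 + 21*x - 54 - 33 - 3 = 3*x^2 + 21*x - 90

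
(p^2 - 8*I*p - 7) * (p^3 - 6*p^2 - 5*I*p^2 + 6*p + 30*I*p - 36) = p^5 - 6*p^4 - 13*I*p^4 - 41*p^3 + 78*I*p^3 + 246*p^2 - 13*I*p^2 - 42*p + 78*I*p + 252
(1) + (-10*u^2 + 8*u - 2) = -10*u^2 + 8*u - 1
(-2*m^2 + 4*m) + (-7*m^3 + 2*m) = -7*m^3 - 2*m^2 + 6*m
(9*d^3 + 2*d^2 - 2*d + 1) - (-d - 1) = 9*d^3 + 2*d^2 - d + 2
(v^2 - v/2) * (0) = 0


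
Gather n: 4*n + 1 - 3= 4*n - 2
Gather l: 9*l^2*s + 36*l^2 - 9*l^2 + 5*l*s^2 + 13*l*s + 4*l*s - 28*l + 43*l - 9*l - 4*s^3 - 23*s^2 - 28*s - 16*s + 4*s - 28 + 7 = l^2*(9*s + 27) + l*(5*s^2 + 17*s + 6) - 4*s^3 - 23*s^2 - 40*s - 21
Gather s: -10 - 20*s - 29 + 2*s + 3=-18*s - 36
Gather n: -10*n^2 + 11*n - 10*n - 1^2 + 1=-10*n^2 + n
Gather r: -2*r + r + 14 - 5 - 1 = 8 - r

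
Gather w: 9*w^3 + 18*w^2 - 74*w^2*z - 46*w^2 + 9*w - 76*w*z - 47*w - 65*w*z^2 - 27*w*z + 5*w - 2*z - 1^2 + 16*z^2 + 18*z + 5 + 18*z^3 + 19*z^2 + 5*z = 9*w^3 + w^2*(-74*z - 28) + w*(-65*z^2 - 103*z - 33) + 18*z^3 + 35*z^2 + 21*z + 4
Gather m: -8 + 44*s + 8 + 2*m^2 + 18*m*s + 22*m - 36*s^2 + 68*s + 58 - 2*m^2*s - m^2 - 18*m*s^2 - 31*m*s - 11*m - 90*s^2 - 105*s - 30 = m^2*(1 - 2*s) + m*(-18*s^2 - 13*s + 11) - 126*s^2 + 7*s + 28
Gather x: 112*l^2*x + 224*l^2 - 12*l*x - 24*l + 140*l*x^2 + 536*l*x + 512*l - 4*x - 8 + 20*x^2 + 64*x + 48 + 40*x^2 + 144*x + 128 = 224*l^2 + 488*l + x^2*(140*l + 60) + x*(112*l^2 + 524*l + 204) + 168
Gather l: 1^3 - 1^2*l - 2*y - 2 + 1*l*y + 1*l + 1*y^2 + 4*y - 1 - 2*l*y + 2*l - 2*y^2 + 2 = l*(2 - y) - y^2 + 2*y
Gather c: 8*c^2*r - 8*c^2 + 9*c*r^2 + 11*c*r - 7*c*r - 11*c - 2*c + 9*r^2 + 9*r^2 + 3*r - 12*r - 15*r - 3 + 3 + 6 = c^2*(8*r - 8) + c*(9*r^2 + 4*r - 13) + 18*r^2 - 24*r + 6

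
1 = 1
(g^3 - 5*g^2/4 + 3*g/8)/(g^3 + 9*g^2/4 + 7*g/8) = (8*g^2 - 10*g + 3)/(8*g^2 + 18*g + 7)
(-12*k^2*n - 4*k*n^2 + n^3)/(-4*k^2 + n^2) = n*(6*k - n)/(2*k - n)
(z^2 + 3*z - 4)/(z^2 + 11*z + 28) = (z - 1)/(z + 7)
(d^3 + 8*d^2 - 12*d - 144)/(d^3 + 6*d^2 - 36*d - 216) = (d - 4)/(d - 6)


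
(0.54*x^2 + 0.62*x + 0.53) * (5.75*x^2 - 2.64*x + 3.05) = 3.105*x^4 + 2.1394*x^3 + 3.0577*x^2 + 0.4918*x + 1.6165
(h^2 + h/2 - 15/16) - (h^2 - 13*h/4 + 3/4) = 15*h/4 - 27/16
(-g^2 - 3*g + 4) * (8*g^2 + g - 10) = -8*g^4 - 25*g^3 + 39*g^2 + 34*g - 40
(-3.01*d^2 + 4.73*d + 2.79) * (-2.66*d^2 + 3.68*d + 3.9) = 8.0066*d^4 - 23.6586*d^3 - 1.754*d^2 + 28.7142*d + 10.881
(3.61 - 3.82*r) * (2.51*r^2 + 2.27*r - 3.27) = -9.5882*r^3 + 0.389699999999999*r^2 + 20.6861*r - 11.8047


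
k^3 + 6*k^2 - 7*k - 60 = (k - 3)*(k + 4)*(k + 5)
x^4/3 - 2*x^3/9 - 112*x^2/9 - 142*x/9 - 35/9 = (x/3 + 1/3)*(x - 7)*(x + 1/3)*(x + 5)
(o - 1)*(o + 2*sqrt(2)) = o^2 - o + 2*sqrt(2)*o - 2*sqrt(2)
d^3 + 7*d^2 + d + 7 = (d + 7)*(d - I)*(d + I)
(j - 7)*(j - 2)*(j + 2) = j^3 - 7*j^2 - 4*j + 28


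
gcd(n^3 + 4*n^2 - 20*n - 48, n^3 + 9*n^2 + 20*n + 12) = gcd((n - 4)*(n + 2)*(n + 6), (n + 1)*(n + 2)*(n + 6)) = n^2 + 8*n + 12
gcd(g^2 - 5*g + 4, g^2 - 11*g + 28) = g - 4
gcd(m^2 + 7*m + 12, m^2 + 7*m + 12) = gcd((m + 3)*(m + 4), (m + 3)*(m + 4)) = m^2 + 7*m + 12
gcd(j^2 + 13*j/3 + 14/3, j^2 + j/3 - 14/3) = j + 7/3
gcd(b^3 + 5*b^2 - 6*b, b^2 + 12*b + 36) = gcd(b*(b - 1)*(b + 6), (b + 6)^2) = b + 6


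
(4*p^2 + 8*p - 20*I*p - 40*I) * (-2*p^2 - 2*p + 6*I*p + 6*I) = -8*p^4 - 24*p^3 + 64*I*p^3 + 104*p^2 + 192*I*p^2 + 360*p + 128*I*p + 240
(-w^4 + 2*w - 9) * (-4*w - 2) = 4*w^5 + 2*w^4 - 8*w^2 + 32*w + 18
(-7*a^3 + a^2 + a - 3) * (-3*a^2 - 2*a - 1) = 21*a^5 + 11*a^4 + 2*a^3 + 6*a^2 + 5*a + 3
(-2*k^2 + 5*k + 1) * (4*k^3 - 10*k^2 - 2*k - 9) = -8*k^5 + 40*k^4 - 42*k^3 - 2*k^2 - 47*k - 9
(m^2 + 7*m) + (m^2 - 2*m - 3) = 2*m^2 + 5*m - 3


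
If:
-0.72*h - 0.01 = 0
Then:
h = -0.01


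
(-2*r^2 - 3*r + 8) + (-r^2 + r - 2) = -3*r^2 - 2*r + 6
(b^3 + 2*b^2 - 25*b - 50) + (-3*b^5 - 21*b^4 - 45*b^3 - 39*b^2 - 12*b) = -3*b^5 - 21*b^4 - 44*b^3 - 37*b^2 - 37*b - 50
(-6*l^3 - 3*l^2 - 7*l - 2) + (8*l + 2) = -6*l^3 - 3*l^2 + l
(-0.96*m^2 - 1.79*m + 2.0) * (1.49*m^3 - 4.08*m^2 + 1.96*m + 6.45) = -1.4304*m^5 + 1.2497*m^4 + 8.4016*m^3 - 17.8604*m^2 - 7.6255*m + 12.9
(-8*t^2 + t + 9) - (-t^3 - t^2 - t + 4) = t^3 - 7*t^2 + 2*t + 5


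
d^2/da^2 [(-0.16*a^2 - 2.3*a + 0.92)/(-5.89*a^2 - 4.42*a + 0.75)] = (7.105427357601e-15*a^4 + 151.252844*a^3 - 187.259592*a^2 - 82.745076*a - 28.646176)/(204.336469*a^6 + 460.017246*a^5 + 267.150963*a^4 - 30.801212*a^3 - 34.017525*a^2 + 7.45875*a - 0.421875)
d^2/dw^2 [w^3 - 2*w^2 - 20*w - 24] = 6*w - 4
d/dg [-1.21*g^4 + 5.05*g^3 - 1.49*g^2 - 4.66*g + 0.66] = -4.84*g^3 + 15.15*g^2 - 2.98*g - 4.66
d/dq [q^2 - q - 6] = 2*q - 1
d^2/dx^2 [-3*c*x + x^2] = 2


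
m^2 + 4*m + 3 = (m + 1)*(m + 3)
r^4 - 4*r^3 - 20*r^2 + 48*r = r*(r - 6)*(r - 2)*(r + 4)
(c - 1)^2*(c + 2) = c^3 - 3*c + 2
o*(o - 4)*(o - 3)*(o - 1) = o^4 - 8*o^3 + 19*o^2 - 12*o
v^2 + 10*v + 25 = (v + 5)^2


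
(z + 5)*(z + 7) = z^2 + 12*z + 35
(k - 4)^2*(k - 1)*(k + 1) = k^4 - 8*k^3 + 15*k^2 + 8*k - 16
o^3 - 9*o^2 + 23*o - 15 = (o - 5)*(o - 3)*(o - 1)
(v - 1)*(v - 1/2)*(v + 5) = v^3 + 7*v^2/2 - 7*v + 5/2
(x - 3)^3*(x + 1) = x^4 - 8*x^3 + 18*x^2 - 27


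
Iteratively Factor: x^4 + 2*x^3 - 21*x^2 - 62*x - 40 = (x + 1)*(x^3 + x^2 - 22*x - 40) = (x - 5)*(x + 1)*(x^2 + 6*x + 8) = (x - 5)*(x + 1)*(x + 2)*(x + 4)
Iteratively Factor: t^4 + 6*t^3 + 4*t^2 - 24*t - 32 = (t + 2)*(t^3 + 4*t^2 - 4*t - 16) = (t + 2)*(t + 4)*(t^2 - 4) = (t + 2)^2*(t + 4)*(t - 2)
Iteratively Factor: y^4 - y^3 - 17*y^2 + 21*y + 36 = (y - 3)*(y^3 + 2*y^2 - 11*y - 12) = (y - 3)*(y + 1)*(y^2 + y - 12) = (y - 3)*(y + 1)*(y + 4)*(y - 3)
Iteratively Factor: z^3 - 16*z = (z + 4)*(z^2 - 4*z) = z*(z + 4)*(z - 4)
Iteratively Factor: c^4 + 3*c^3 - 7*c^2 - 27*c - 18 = (c + 3)*(c^3 - 7*c - 6) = (c - 3)*(c + 3)*(c^2 + 3*c + 2) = (c - 3)*(c + 2)*(c + 3)*(c + 1)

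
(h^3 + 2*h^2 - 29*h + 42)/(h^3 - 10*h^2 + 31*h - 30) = (h + 7)/(h - 5)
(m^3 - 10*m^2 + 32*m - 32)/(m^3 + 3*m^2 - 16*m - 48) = (m^2 - 6*m + 8)/(m^2 + 7*m + 12)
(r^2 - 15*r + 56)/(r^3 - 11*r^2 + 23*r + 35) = (r - 8)/(r^2 - 4*r - 5)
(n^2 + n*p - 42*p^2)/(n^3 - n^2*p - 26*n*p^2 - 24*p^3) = (n + 7*p)/(n^2 + 5*n*p + 4*p^2)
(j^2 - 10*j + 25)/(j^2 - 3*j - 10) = (j - 5)/(j + 2)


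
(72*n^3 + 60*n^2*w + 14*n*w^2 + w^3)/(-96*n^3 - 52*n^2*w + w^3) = (6*n + w)/(-8*n + w)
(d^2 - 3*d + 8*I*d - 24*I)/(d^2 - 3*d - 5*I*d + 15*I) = (d + 8*I)/(d - 5*I)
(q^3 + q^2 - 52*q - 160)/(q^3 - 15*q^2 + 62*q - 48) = (q^2 + 9*q + 20)/(q^2 - 7*q + 6)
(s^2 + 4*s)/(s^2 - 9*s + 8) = s*(s + 4)/(s^2 - 9*s + 8)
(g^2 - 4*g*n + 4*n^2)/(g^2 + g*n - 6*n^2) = (g - 2*n)/(g + 3*n)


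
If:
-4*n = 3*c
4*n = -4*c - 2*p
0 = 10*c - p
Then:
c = 0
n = 0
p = 0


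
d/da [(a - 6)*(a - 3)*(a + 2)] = a*(3*a - 14)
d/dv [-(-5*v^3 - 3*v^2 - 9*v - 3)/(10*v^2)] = (5*v^3 - 9*v - 6)/(10*v^3)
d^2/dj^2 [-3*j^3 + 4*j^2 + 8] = 8 - 18*j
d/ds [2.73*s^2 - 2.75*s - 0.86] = 5.46*s - 2.75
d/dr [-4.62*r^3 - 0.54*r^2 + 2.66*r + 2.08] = -13.86*r^2 - 1.08*r + 2.66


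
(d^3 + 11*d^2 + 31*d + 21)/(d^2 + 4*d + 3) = d + 7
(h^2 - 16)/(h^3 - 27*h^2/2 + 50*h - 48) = 2*(h + 4)/(2*h^2 - 19*h + 24)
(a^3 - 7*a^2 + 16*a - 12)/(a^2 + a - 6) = (a^2 - 5*a + 6)/(a + 3)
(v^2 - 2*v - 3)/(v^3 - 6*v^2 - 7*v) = (v - 3)/(v*(v - 7))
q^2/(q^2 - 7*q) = q/(q - 7)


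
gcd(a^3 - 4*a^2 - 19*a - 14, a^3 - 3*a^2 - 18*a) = 1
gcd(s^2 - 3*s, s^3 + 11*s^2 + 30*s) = s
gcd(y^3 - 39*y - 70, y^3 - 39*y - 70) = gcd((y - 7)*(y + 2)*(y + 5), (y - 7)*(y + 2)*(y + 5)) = y^3 - 39*y - 70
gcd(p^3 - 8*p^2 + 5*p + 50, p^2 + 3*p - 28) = 1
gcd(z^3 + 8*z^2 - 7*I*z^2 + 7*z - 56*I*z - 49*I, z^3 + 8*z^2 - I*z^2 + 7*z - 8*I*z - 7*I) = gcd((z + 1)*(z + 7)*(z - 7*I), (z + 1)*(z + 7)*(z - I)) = z^2 + 8*z + 7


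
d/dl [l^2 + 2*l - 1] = 2*l + 2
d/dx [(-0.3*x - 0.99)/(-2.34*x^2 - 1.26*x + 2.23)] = (0.702*x^2 + 0.378*x - (0.3*x + 0.99)*(4.68*x + 1.26) - 0.669)/(2.34*x^2 + 1.26*x - 2.23)^2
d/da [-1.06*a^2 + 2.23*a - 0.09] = 2.23 - 2.12*a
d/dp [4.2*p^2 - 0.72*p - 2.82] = 8.4*p - 0.72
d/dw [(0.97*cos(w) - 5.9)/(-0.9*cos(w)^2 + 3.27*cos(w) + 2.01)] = (-0.873*cos(w)^2 + 10.62*cos(w) - 21.2427)*sin(w)/(0.81*cos(w)^4 - 5.886*cos(w)^3 + 7.0749*cos(w)^2 + 13.1454*cos(w) + 4.0401)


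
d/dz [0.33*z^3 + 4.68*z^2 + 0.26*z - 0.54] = 0.99*z^2 + 9.36*z + 0.26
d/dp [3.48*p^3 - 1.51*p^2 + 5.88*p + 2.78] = 10.44*p^2 - 3.02*p + 5.88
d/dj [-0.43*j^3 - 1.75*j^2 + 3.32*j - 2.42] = -1.29*j^2 - 3.5*j + 3.32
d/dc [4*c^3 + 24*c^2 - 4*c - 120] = 12*c^2 + 48*c - 4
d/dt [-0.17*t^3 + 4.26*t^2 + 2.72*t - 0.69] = -0.51*t^2 + 8.52*t + 2.72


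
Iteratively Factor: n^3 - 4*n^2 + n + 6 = (n - 2)*(n^2 - 2*n - 3) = (n - 2)*(n + 1)*(n - 3)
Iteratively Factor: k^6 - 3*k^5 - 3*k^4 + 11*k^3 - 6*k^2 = (k - 3)*(k^5 - 3*k^3 + 2*k^2) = k*(k - 3)*(k^4 - 3*k^2 + 2*k) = k^2*(k - 3)*(k^3 - 3*k + 2) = k^2*(k - 3)*(k - 1)*(k^2 + k - 2) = k^2*(k - 3)*(k - 1)*(k + 2)*(k - 1)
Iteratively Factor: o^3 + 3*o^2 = (o)*(o^2 + 3*o) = o^2*(o + 3)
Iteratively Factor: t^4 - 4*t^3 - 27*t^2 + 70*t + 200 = (t + 2)*(t^3 - 6*t^2 - 15*t + 100) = (t - 5)*(t + 2)*(t^2 - t - 20) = (t - 5)^2*(t + 2)*(t + 4)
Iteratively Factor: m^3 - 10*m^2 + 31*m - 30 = (m - 2)*(m^2 - 8*m + 15) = (m - 3)*(m - 2)*(m - 5)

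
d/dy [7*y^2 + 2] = 14*y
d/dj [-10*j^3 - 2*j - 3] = -30*j^2 - 2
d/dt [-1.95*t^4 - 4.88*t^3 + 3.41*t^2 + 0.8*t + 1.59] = -7.8*t^3 - 14.64*t^2 + 6.82*t + 0.8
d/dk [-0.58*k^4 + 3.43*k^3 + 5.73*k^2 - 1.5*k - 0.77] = -2.32*k^3 + 10.29*k^2 + 11.46*k - 1.5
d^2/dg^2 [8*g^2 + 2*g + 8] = 16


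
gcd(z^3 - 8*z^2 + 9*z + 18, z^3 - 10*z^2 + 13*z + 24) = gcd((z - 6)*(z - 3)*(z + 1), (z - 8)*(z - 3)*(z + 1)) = z^2 - 2*z - 3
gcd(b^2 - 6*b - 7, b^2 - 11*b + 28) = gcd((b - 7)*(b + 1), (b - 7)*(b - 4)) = b - 7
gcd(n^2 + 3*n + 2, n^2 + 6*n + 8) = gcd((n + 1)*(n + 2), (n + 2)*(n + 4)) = n + 2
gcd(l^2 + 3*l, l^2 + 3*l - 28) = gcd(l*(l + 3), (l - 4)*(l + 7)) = 1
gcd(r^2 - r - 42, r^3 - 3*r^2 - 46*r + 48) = r + 6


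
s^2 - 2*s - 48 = (s - 8)*(s + 6)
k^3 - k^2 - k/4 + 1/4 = (k - 1)*(k - 1/2)*(k + 1/2)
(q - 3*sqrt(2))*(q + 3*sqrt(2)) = q^2 - 18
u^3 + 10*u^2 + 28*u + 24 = (u + 2)^2*(u + 6)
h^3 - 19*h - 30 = (h - 5)*(h + 2)*(h + 3)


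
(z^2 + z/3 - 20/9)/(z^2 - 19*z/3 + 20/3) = (z + 5/3)/(z - 5)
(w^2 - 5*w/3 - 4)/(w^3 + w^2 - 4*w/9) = 3*(w - 3)/(w*(3*w - 1))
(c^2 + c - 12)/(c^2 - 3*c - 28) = (c - 3)/(c - 7)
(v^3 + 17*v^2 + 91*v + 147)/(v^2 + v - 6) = (v^2 + 14*v + 49)/(v - 2)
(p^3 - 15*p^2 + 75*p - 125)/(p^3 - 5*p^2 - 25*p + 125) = (p - 5)/(p + 5)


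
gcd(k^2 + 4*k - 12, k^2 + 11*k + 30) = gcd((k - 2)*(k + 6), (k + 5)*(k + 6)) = k + 6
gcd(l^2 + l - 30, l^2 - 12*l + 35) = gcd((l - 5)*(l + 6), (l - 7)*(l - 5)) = l - 5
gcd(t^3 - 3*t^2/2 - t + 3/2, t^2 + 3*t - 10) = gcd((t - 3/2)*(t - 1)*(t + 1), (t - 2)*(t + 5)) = 1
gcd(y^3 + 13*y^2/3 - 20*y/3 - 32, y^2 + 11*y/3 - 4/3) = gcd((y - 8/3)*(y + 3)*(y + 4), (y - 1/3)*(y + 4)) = y + 4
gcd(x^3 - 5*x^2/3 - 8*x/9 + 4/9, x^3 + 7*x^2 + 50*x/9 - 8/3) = x - 1/3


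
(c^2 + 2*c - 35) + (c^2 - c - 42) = 2*c^2 + c - 77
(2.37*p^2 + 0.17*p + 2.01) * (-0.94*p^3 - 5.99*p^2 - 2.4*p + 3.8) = -2.2278*p^5 - 14.3561*p^4 - 8.5957*p^3 - 3.4419*p^2 - 4.178*p + 7.638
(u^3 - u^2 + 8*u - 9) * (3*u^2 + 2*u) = 3*u^5 - u^4 + 22*u^3 - 11*u^2 - 18*u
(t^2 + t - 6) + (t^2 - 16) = 2*t^2 + t - 22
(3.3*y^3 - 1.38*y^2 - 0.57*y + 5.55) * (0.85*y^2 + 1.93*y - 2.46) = 2.805*y^5 + 5.196*y^4 - 11.2659*y^3 + 7.0122*y^2 + 12.1137*y - 13.653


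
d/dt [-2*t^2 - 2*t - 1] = -4*t - 2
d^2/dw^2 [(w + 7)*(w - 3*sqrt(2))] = 2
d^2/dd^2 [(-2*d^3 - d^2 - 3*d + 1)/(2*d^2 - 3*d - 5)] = 2*(-56*d^3 - 108*d^2 - 258*d + 39)/(8*d^6 - 36*d^5 - 6*d^4 + 153*d^3 + 15*d^2 - 225*d - 125)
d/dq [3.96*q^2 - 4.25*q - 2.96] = 7.92*q - 4.25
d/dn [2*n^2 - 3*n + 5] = 4*n - 3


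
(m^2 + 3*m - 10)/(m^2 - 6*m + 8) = (m + 5)/(m - 4)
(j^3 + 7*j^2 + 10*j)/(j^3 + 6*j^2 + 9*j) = (j^2 + 7*j + 10)/(j^2 + 6*j + 9)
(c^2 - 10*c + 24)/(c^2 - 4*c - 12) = (c - 4)/(c + 2)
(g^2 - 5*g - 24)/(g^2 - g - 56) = (g + 3)/(g + 7)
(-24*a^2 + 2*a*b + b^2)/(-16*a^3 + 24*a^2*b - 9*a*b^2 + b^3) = (6*a + b)/(4*a^2 - 5*a*b + b^2)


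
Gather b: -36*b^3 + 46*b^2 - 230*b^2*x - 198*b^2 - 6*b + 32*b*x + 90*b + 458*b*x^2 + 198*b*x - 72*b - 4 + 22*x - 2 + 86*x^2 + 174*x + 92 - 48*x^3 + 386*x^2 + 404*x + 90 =-36*b^3 + b^2*(-230*x - 152) + b*(458*x^2 + 230*x + 12) - 48*x^3 + 472*x^2 + 600*x + 176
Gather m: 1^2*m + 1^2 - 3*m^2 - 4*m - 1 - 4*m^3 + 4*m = -4*m^3 - 3*m^2 + m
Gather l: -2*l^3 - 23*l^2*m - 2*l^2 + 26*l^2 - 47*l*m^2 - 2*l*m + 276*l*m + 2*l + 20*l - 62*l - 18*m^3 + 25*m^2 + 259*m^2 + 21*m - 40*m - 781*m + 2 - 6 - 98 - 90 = -2*l^3 + l^2*(24 - 23*m) + l*(-47*m^2 + 274*m - 40) - 18*m^3 + 284*m^2 - 800*m - 192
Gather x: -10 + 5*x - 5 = 5*x - 15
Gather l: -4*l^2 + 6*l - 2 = -4*l^2 + 6*l - 2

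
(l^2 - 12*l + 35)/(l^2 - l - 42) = (l - 5)/(l + 6)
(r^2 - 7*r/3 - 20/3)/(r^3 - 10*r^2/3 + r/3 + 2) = (3*r^2 - 7*r - 20)/(3*r^3 - 10*r^2 + r + 6)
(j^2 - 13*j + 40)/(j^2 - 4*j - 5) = (j - 8)/(j + 1)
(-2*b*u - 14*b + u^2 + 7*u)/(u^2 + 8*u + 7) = (-2*b + u)/(u + 1)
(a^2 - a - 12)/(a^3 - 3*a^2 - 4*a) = (a + 3)/(a*(a + 1))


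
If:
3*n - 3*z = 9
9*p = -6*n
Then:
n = z + 3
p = -2*z/3 - 2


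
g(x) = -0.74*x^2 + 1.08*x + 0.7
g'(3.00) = -3.36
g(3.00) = -2.72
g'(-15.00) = 23.28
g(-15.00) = -182.00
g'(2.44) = -2.53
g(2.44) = -1.07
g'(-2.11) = 4.20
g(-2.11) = -4.87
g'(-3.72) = 6.59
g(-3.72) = -13.56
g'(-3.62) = 6.44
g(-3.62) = -12.91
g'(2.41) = -2.49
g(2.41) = -1.00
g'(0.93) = -0.30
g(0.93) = 1.06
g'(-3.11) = 5.68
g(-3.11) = -9.82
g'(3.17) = -3.61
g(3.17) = -3.31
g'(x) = 1.08 - 1.48*x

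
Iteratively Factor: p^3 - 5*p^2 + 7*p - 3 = (p - 3)*(p^2 - 2*p + 1) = (p - 3)*(p - 1)*(p - 1)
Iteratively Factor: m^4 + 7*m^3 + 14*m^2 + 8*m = (m + 2)*(m^3 + 5*m^2 + 4*m) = (m + 1)*(m + 2)*(m^2 + 4*m) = m*(m + 1)*(m + 2)*(m + 4)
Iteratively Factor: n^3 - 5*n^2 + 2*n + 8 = (n - 4)*(n^2 - n - 2) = (n - 4)*(n - 2)*(n + 1)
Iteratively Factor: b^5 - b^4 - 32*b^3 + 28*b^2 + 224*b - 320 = (b + 4)*(b^4 - 5*b^3 - 12*b^2 + 76*b - 80) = (b - 5)*(b + 4)*(b^3 - 12*b + 16) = (b - 5)*(b - 2)*(b + 4)*(b^2 + 2*b - 8) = (b - 5)*(b - 2)*(b + 4)^2*(b - 2)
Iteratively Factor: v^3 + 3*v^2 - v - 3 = (v + 3)*(v^2 - 1) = (v + 1)*(v + 3)*(v - 1)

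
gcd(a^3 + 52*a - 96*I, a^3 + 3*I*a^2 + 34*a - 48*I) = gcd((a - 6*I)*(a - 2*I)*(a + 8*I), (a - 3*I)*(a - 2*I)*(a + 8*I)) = a^2 + 6*I*a + 16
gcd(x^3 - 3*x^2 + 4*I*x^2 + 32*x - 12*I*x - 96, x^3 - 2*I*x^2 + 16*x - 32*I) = x - 4*I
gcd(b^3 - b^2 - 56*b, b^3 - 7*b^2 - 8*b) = b^2 - 8*b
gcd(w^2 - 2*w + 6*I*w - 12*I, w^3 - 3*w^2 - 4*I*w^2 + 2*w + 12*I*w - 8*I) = w - 2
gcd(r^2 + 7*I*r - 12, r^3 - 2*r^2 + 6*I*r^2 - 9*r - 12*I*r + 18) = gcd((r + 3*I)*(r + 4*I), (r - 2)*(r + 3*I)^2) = r + 3*I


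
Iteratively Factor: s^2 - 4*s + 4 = (s - 2)*(s - 2)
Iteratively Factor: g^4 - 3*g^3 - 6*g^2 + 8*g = (g - 4)*(g^3 + g^2 - 2*g) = (g - 4)*(g + 2)*(g^2 - g) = g*(g - 4)*(g + 2)*(g - 1)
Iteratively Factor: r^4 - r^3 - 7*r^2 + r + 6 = (r - 1)*(r^3 - 7*r - 6) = (r - 3)*(r - 1)*(r^2 + 3*r + 2) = (r - 3)*(r - 1)*(r + 1)*(r + 2)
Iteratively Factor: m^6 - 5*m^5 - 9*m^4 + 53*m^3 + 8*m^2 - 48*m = (m - 4)*(m^5 - m^4 - 13*m^3 + m^2 + 12*m) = (m - 4)^2*(m^4 + 3*m^3 - m^2 - 3*m) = (m - 4)^2*(m - 1)*(m^3 + 4*m^2 + 3*m) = m*(m - 4)^2*(m - 1)*(m^2 + 4*m + 3) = m*(m - 4)^2*(m - 1)*(m + 1)*(m + 3)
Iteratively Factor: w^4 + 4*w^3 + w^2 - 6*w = (w + 2)*(w^3 + 2*w^2 - 3*w) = w*(w + 2)*(w^2 + 2*w - 3) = w*(w - 1)*(w + 2)*(w + 3)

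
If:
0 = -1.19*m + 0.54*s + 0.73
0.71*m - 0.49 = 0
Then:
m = 0.69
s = 0.17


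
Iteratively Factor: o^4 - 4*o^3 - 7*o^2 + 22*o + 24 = (o - 4)*(o^3 - 7*o - 6) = (o - 4)*(o + 1)*(o^2 - o - 6) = (o - 4)*(o - 3)*(o + 1)*(o + 2)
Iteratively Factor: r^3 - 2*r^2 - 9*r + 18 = (r - 3)*(r^2 + r - 6) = (r - 3)*(r + 3)*(r - 2)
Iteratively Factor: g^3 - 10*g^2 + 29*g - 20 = (g - 1)*(g^2 - 9*g + 20) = (g - 4)*(g - 1)*(g - 5)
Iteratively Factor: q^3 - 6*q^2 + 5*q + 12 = (q + 1)*(q^2 - 7*q + 12) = (q - 3)*(q + 1)*(q - 4)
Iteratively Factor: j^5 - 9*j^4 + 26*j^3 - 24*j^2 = (j - 4)*(j^4 - 5*j^3 + 6*j^2) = j*(j - 4)*(j^3 - 5*j^2 + 6*j) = j*(j - 4)*(j - 2)*(j^2 - 3*j) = j*(j - 4)*(j - 3)*(j - 2)*(j)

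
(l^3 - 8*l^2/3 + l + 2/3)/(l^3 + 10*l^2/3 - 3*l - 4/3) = (l - 2)/(l + 4)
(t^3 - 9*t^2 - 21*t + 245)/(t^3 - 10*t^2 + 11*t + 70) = (t^2 - 2*t - 35)/(t^2 - 3*t - 10)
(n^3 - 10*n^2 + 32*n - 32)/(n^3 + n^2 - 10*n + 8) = (n^2 - 8*n + 16)/(n^2 + 3*n - 4)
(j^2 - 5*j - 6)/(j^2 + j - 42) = (j + 1)/(j + 7)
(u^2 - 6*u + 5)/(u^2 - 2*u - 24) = (-u^2 + 6*u - 5)/(-u^2 + 2*u + 24)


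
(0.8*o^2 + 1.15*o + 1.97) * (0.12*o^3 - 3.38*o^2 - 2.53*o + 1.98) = 0.096*o^5 - 2.566*o^4 - 5.6746*o^3 - 7.9841*o^2 - 2.7071*o + 3.9006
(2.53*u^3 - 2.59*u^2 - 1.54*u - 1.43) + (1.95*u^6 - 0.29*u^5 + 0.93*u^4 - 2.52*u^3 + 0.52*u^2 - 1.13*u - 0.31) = 1.95*u^6 - 0.29*u^5 + 0.93*u^4 + 0.00999999999999979*u^3 - 2.07*u^2 - 2.67*u - 1.74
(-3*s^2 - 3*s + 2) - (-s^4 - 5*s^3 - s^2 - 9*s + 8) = s^4 + 5*s^3 - 2*s^2 + 6*s - 6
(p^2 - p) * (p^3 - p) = p^5 - p^4 - p^3 + p^2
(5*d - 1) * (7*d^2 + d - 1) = 35*d^3 - 2*d^2 - 6*d + 1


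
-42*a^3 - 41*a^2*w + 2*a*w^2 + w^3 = (-6*a + w)*(a + w)*(7*a + w)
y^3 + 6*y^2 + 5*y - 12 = (y - 1)*(y + 3)*(y + 4)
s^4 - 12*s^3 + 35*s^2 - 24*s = s*(s - 8)*(s - 3)*(s - 1)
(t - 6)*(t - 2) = t^2 - 8*t + 12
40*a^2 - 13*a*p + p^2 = (-8*a + p)*(-5*a + p)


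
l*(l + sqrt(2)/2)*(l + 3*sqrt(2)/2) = l^3 + 2*sqrt(2)*l^2 + 3*l/2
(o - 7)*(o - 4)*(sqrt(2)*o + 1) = sqrt(2)*o^3 - 11*sqrt(2)*o^2 + o^2 - 11*o + 28*sqrt(2)*o + 28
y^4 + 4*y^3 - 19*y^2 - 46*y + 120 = (y - 3)*(y - 2)*(y + 4)*(y + 5)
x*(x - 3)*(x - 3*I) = x^3 - 3*x^2 - 3*I*x^2 + 9*I*x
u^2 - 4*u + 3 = (u - 3)*(u - 1)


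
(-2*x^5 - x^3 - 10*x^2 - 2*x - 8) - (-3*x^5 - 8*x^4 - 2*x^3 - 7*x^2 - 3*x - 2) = x^5 + 8*x^4 + x^3 - 3*x^2 + x - 6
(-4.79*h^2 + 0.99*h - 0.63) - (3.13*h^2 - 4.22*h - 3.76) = -7.92*h^2 + 5.21*h + 3.13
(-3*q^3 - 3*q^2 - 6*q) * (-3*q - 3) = 9*q^4 + 18*q^3 + 27*q^2 + 18*q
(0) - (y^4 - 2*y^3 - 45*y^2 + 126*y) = -y^4 + 2*y^3 + 45*y^2 - 126*y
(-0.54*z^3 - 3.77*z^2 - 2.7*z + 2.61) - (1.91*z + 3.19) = -0.54*z^3 - 3.77*z^2 - 4.61*z - 0.58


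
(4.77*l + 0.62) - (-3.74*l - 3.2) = 8.51*l + 3.82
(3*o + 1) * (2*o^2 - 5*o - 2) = 6*o^3 - 13*o^2 - 11*o - 2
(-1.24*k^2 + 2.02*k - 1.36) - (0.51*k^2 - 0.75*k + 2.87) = -1.75*k^2 + 2.77*k - 4.23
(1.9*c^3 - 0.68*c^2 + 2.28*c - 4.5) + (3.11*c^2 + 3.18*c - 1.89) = 1.9*c^3 + 2.43*c^2 + 5.46*c - 6.39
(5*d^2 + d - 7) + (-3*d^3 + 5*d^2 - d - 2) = -3*d^3 + 10*d^2 - 9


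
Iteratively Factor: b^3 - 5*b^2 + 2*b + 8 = (b - 2)*(b^2 - 3*b - 4) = (b - 2)*(b + 1)*(b - 4)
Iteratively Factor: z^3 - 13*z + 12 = (z + 4)*(z^2 - 4*z + 3) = (z - 1)*(z + 4)*(z - 3)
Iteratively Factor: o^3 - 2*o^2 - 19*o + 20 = (o - 5)*(o^2 + 3*o - 4) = (o - 5)*(o - 1)*(o + 4)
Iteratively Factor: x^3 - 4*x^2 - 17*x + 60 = (x + 4)*(x^2 - 8*x + 15) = (x - 5)*(x + 4)*(x - 3)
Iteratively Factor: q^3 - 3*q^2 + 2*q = (q)*(q^2 - 3*q + 2) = q*(q - 2)*(q - 1)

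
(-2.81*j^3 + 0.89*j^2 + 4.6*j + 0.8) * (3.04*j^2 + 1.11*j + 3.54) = -8.5424*j^5 - 0.4135*j^4 + 5.0245*j^3 + 10.6886*j^2 + 17.172*j + 2.832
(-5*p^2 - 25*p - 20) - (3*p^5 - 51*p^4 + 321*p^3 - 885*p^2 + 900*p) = -3*p^5 + 51*p^4 - 321*p^3 + 880*p^2 - 925*p - 20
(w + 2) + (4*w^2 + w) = 4*w^2 + 2*w + 2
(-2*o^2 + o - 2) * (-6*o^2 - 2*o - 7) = 12*o^4 - 2*o^3 + 24*o^2 - 3*o + 14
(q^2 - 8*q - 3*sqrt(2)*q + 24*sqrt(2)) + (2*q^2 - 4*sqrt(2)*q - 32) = 3*q^2 - 7*sqrt(2)*q - 8*q - 32 + 24*sqrt(2)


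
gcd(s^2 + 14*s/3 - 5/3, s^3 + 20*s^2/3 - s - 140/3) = s + 5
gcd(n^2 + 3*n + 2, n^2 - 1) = n + 1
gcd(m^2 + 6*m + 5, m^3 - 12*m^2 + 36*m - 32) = 1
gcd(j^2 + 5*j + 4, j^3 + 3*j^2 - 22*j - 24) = j + 1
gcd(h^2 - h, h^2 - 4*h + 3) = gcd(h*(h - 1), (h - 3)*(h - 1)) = h - 1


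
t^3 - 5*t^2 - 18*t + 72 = (t - 6)*(t - 3)*(t + 4)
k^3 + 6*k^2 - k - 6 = (k - 1)*(k + 1)*(k + 6)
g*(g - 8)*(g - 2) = g^3 - 10*g^2 + 16*g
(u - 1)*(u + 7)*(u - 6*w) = u^3 - 6*u^2*w + 6*u^2 - 36*u*w - 7*u + 42*w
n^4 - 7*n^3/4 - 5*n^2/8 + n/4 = n*(n - 2)*(n - 1/4)*(n + 1/2)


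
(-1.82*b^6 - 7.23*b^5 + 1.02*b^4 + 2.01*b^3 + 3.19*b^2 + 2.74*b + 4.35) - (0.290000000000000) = -1.82*b^6 - 7.23*b^5 + 1.02*b^4 + 2.01*b^3 + 3.19*b^2 + 2.74*b + 4.06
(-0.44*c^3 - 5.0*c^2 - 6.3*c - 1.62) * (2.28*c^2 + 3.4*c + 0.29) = -1.0032*c^5 - 12.896*c^4 - 31.4916*c^3 - 26.5636*c^2 - 7.335*c - 0.4698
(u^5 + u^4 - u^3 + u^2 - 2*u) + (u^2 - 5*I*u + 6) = u^5 + u^4 - u^3 + 2*u^2 - 2*u - 5*I*u + 6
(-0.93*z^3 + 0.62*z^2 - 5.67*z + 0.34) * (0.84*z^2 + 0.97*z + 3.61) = -0.7812*z^5 - 0.3813*z^4 - 7.5187*z^3 - 2.9761*z^2 - 20.1389*z + 1.2274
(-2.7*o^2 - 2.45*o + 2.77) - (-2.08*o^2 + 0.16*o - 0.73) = -0.62*o^2 - 2.61*o + 3.5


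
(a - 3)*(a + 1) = a^2 - 2*a - 3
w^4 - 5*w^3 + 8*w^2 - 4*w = w*(w - 2)^2*(w - 1)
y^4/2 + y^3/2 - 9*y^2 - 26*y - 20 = (y/2 + 1)*(y - 5)*(y + 2)^2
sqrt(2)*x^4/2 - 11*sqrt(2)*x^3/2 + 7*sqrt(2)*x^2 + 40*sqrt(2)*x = x*(x - 8)*(x - 5)*(sqrt(2)*x/2 + sqrt(2))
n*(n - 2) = n^2 - 2*n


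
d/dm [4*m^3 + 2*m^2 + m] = 12*m^2 + 4*m + 1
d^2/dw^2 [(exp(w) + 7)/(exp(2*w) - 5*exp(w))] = (exp(3*w) + 33*exp(2*w) - 105*exp(w) + 175)*exp(-w)/(exp(3*w) - 15*exp(2*w) + 75*exp(w) - 125)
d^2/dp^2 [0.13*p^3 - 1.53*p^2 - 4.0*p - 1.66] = 0.78*p - 3.06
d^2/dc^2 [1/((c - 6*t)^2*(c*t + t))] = 2*(3*(c + 1)^2 + 2*(c + 1)*(c - 6*t) + (c - 6*t)^2)/(t*(c + 1)^3*(c - 6*t)^4)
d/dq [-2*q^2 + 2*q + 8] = 2 - 4*q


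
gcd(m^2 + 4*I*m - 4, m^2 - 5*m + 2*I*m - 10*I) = m + 2*I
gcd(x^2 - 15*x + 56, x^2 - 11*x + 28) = x - 7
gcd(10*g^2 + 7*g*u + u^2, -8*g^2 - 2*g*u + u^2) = 2*g + u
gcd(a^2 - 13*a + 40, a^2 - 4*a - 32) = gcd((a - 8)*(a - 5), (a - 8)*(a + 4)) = a - 8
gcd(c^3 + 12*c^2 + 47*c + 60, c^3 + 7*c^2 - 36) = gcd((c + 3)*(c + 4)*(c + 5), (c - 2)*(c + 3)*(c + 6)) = c + 3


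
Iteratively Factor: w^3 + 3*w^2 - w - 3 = (w + 3)*(w^2 - 1) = (w - 1)*(w + 3)*(w + 1)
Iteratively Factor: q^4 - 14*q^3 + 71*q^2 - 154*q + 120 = (q - 2)*(q^3 - 12*q^2 + 47*q - 60) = (q - 3)*(q - 2)*(q^2 - 9*q + 20) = (q - 4)*(q - 3)*(q - 2)*(q - 5)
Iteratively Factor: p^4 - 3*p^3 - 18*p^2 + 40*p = (p - 5)*(p^3 + 2*p^2 - 8*p) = (p - 5)*(p - 2)*(p^2 + 4*p) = p*(p - 5)*(p - 2)*(p + 4)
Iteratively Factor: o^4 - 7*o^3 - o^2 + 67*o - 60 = (o - 1)*(o^3 - 6*o^2 - 7*o + 60) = (o - 4)*(o - 1)*(o^2 - 2*o - 15) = (o - 4)*(o - 1)*(o + 3)*(o - 5)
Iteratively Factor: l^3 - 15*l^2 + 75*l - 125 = (l - 5)*(l^2 - 10*l + 25) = (l - 5)^2*(l - 5)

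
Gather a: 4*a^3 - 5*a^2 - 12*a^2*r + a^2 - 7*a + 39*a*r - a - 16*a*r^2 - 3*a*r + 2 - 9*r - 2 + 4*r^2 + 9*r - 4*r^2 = 4*a^3 + a^2*(-12*r - 4) + a*(-16*r^2 + 36*r - 8)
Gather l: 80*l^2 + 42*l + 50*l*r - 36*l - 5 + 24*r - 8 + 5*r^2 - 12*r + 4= 80*l^2 + l*(50*r + 6) + 5*r^2 + 12*r - 9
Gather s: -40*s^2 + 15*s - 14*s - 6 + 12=-40*s^2 + s + 6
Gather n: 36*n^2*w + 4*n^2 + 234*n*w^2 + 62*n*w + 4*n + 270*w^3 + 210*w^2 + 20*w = n^2*(36*w + 4) + n*(234*w^2 + 62*w + 4) + 270*w^3 + 210*w^2 + 20*w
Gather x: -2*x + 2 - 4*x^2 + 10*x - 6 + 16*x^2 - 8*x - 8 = 12*x^2 - 12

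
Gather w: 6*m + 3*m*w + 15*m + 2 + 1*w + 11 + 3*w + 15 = 21*m + w*(3*m + 4) + 28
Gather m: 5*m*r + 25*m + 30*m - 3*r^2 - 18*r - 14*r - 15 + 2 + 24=m*(5*r + 55) - 3*r^2 - 32*r + 11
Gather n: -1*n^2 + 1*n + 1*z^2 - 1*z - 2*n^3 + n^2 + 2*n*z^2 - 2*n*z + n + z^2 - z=-2*n^3 + n*(2*z^2 - 2*z + 2) + 2*z^2 - 2*z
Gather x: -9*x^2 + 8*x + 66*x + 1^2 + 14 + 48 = -9*x^2 + 74*x + 63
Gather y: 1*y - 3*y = -2*y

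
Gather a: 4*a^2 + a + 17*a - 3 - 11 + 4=4*a^2 + 18*a - 10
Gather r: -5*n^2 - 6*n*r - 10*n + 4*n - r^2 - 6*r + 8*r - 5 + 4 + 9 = -5*n^2 - 6*n - r^2 + r*(2 - 6*n) + 8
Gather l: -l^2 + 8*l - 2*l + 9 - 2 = -l^2 + 6*l + 7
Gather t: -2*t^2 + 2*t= -2*t^2 + 2*t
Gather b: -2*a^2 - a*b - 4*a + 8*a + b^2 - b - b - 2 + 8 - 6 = -2*a^2 + 4*a + b^2 + b*(-a - 2)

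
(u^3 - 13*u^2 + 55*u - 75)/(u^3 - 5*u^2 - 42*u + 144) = (u^2 - 10*u + 25)/(u^2 - 2*u - 48)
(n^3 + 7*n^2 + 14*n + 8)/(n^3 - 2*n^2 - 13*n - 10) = (n + 4)/(n - 5)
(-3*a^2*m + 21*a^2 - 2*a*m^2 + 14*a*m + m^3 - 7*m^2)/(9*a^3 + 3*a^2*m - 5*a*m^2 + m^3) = (7 - m)/(3*a - m)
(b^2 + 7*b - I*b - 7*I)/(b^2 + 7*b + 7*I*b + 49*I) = (b - I)/(b + 7*I)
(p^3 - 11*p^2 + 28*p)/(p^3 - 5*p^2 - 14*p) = (p - 4)/(p + 2)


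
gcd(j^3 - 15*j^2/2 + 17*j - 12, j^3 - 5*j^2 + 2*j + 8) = j^2 - 6*j + 8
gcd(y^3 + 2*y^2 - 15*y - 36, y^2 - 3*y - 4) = y - 4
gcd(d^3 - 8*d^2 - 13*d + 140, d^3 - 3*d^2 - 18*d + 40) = d^2 - d - 20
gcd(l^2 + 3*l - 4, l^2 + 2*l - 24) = 1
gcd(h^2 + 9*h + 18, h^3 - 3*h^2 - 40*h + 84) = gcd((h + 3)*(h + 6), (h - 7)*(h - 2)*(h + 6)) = h + 6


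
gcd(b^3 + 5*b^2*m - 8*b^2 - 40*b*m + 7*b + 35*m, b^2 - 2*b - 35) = b - 7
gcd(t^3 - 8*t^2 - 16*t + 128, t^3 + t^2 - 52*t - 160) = t^2 - 4*t - 32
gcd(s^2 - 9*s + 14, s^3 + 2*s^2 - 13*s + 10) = s - 2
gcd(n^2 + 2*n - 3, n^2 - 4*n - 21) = n + 3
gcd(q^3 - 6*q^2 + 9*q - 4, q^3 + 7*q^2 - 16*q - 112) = q - 4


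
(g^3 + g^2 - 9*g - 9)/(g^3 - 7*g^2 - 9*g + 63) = (g + 1)/(g - 7)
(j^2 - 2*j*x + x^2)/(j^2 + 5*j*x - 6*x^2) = (j - x)/(j + 6*x)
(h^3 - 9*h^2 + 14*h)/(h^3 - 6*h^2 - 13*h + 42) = h/(h + 3)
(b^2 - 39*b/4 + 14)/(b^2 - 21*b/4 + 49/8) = 2*(b - 8)/(2*b - 7)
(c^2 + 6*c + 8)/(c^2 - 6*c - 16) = (c + 4)/(c - 8)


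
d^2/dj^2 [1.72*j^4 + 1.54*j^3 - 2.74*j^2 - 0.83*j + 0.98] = 20.64*j^2 + 9.24*j - 5.48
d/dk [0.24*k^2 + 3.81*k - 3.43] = 0.48*k + 3.81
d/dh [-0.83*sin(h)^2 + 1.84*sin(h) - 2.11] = (1.84 - 1.66*sin(h))*cos(h)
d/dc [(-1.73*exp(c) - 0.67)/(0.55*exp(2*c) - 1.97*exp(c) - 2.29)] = (0.9515*exp(2*c) + 0.737*exp(c) + 2.6418)*exp(c)/(0.3025*exp(4*c) - 2.167*exp(3*c) + 1.3619*exp(2*c) + 9.0226*exp(c) + 5.2441)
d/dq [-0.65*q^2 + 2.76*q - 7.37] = 2.76 - 1.3*q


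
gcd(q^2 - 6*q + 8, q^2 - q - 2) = q - 2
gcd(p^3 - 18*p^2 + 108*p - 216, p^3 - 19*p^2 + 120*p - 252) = p^2 - 12*p + 36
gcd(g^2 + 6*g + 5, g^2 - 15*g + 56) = 1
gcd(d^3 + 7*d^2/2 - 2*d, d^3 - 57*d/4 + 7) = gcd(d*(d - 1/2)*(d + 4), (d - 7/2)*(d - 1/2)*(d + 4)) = d^2 + 7*d/2 - 2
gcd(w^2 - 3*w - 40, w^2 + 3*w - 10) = w + 5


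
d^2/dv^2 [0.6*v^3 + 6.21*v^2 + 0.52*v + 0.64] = 3.6*v + 12.42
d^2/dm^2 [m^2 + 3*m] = 2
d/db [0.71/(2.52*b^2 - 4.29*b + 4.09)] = (3.0459 - 3.5784*b)/(2.52*b^2 - 4.29*b + 4.09)^2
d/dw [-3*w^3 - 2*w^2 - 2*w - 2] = -9*w^2 - 4*w - 2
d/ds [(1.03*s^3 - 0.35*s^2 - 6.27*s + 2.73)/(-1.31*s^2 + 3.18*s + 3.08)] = (-1.3493*s^4 + 6.5508*s^3 + 0.1905*s^2 + 4.9966*s - 27.993)/(1.7161*s^4 - 8.3316*s^3 + 2.0428*s^2 + 19.5888*s + 9.4864)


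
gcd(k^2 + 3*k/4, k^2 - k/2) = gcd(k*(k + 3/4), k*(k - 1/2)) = k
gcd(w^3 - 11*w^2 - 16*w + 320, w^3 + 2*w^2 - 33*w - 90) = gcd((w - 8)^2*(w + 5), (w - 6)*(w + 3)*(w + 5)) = w + 5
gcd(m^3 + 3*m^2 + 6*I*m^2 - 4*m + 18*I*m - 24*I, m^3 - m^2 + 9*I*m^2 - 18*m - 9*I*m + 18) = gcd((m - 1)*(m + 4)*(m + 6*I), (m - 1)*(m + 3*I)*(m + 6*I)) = m^2 + m*(-1 + 6*I) - 6*I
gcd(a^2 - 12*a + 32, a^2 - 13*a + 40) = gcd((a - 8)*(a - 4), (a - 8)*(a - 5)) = a - 8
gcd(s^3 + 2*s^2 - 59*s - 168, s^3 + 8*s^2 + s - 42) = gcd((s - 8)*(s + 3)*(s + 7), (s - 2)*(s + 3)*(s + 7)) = s^2 + 10*s + 21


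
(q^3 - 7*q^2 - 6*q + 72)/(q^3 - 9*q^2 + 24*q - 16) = (q^2 - 3*q - 18)/(q^2 - 5*q + 4)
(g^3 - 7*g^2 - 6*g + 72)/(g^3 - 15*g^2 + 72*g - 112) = (g^2 - 3*g - 18)/(g^2 - 11*g + 28)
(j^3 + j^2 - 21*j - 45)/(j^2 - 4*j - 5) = (j^2 + 6*j + 9)/(j + 1)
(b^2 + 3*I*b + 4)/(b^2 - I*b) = (b + 4*I)/b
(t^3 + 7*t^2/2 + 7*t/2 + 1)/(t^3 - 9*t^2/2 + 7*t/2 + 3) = (t^2 + 3*t + 2)/(t^2 - 5*t + 6)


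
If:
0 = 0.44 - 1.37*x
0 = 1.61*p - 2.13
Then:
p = 1.32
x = 0.32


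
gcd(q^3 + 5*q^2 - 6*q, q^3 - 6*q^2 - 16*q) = q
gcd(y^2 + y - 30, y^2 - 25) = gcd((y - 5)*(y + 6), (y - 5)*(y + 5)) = y - 5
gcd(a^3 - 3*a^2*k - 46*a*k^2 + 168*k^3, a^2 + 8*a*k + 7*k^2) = a + 7*k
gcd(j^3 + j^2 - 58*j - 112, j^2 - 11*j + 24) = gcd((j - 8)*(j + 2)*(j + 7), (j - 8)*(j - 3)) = j - 8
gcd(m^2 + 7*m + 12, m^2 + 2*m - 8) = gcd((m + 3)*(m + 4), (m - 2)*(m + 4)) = m + 4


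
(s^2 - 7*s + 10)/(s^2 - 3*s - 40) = (-s^2 + 7*s - 10)/(-s^2 + 3*s + 40)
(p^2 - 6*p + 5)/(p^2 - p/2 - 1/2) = 2*(p - 5)/(2*p + 1)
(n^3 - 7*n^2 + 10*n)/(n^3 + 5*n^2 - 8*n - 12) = n*(n - 5)/(n^2 + 7*n + 6)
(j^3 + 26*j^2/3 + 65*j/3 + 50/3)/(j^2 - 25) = (3*j^2 + 11*j + 10)/(3*(j - 5))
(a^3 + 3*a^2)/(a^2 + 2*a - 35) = a^2*(a + 3)/(a^2 + 2*a - 35)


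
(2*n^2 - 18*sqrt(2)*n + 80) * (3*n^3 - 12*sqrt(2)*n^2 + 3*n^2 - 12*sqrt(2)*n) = 6*n^5 - 78*sqrt(2)*n^4 + 6*n^4 - 78*sqrt(2)*n^3 + 672*n^3 - 960*sqrt(2)*n^2 + 672*n^2 - 960*sqrt(2)*n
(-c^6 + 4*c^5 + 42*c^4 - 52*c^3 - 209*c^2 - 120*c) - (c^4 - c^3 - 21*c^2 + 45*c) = -c^6 + 4*c^5 + 41*c^4 - 51*c^3 - 188*c^2 - 165*c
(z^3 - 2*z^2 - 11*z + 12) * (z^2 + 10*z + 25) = z^5 + 8*z^4 - 6*z^3 - 148*z^2 - 155*z + 300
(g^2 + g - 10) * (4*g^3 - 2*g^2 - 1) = 4*g^5 + 2*g^4 - 42*g^3 + 19*g^2 - g + 10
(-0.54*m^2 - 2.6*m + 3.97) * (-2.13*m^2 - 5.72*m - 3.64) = 1.1502*m^4 + 8.6268*m^3 + 8.3815*m^2 - 13.2444*m - 14.4508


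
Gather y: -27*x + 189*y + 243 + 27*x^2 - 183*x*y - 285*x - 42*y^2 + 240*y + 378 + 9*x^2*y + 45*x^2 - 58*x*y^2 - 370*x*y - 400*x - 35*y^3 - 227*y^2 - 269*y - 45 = 72*x^2 - 712*x - 35*y^3 + y^2*(-58*x - 269) + y*(9*x^2 - 553*x + 160) + 576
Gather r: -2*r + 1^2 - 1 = -2*r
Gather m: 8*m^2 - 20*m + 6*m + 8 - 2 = 8*m^2 - 14*m + 6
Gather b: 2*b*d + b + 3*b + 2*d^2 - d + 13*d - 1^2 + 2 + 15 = b*(2*d + 4) + 2*d^2 + 12*d + 16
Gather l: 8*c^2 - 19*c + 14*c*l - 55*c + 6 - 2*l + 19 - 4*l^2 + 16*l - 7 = 8*c^2 - 74*c - 4*l^2 + l*(14*c + 14) + 18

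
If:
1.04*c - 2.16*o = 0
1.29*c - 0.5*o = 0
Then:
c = 0.00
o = 0.00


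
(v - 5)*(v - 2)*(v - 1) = v^3 - 8*v^2 + 17*v - 10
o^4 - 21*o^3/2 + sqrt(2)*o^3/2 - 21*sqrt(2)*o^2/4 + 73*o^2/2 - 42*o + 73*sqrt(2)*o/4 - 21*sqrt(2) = (o - 4)*(o - 7/2)*(o - 3)*(o + sqrt(2)/2)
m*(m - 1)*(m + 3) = m^3 + 2*m^2 - 3*m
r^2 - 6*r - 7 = (r - 7)*(r + 1)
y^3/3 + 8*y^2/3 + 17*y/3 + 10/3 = (y/3 + 1/3)*(y + 2)*(y + 5)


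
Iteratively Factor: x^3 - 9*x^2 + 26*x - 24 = (x - 3)*(x^2 - 6*x + 8) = (x - 4)*(x - 3)*(x - 2)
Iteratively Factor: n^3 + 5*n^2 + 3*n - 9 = (n - 1)*(n^2 + 6*n + 9) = (n - 1)*(n + 3)*(n + 3)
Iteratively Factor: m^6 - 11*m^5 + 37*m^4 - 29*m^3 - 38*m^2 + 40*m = (m - 1)*(m^5 - 10*m^4 + 27*m^3 - 2*m^2 - 40*m) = (m - 5)*(m - 1)*(m^4 - 5*m^3 + 2*m^2 + 8*m) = (m - 5)*(m - 2)*(m - 1)*(m^3 - 3*m^2 - 4*m) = m*(m - 5)*(m - 2)*(m - 1)*(m^2 - 3*m - 4) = m*(m - 5)*(m - 4)*(m - 2)*(m - 1)*(m + 1)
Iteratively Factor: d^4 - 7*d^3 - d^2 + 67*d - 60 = (d - 4)*(d^3 - 3*d^2 - 13*d + 15) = (d - 5)*(d - 4)*(d^2 + 2*d - 3) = (d - 5)*(d - 4)*(d + 3)*(d - 1)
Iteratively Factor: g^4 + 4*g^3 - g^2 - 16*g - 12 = (g + 2)*(g^3 + 2*g^2 - 5*g - 6) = (g + 1)*(g + 2)*(g^2 + g - 6) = (g - 2)*(g + 1)*(g + 2)*(g + 3)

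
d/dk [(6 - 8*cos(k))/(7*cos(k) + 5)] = 82*sin(k)/(7*cos(k) + 5)^2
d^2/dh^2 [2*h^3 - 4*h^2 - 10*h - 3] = 12*h - 8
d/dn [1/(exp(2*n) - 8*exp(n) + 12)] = 2*(4 - exp(n))*exp(n)/(exp(2*n) - 8*exp(n) + 12)^2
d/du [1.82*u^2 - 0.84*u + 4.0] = 3.64*u - 0.84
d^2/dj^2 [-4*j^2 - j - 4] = -8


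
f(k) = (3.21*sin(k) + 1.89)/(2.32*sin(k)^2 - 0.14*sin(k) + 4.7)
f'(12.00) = 0.51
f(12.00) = 0.03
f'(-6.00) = 0.50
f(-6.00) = 0.58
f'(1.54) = -0.00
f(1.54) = 0.74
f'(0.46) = 0.34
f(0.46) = 0.65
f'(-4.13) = -0.04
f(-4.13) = 0.74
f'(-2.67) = -0.58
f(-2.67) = 0.08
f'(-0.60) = 0.49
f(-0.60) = 0.01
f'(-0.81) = 0.34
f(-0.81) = -0.07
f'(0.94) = 0.05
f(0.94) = 0.73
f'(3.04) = -0.65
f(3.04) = 0.47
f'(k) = (-4.64*sin(k)*cos(k) + 0.14*cos(k))*(3.21*sin(k) + 1.89)/(2.32*sin(k)^2 - 0.14*sin(k) + 4.7)^2 + 3.21*cos(k)/(2.32*sin(k)^2 - 0.14*sin(k) + 4.7)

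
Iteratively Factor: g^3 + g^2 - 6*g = (g)*(g^2 + g - 6) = g*(g + 3)*(g - 2)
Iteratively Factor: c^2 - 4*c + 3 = (c - 1)*(c - 3)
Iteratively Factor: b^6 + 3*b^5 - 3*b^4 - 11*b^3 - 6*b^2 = (b + 1)*(b^5 + 2*b^4 - 5*b^3 - 6*b^2) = b*(b + 1)*(b^4 + 2*b^3 - 5*b^2 - 6*b) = b*(b + 1)*(b + 3)*(b^3 - b^2 - 2*b) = b^2*(b + 1)*(b + 3)*(b^2 - b - 2) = b^2*(b + 1)^2*(b + 3)*(b - 2)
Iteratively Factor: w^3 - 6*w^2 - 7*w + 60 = (w + 3)*(w^2 - 9*w + 20) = (w - 5)*(w + 3)*(w - 4)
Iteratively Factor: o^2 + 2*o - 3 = (o - 1)*(o + 3)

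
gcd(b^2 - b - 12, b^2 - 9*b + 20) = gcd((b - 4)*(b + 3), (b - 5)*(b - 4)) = b - 4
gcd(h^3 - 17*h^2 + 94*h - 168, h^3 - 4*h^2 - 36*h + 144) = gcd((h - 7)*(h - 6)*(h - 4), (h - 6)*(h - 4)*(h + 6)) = h^2 - 10*h + 24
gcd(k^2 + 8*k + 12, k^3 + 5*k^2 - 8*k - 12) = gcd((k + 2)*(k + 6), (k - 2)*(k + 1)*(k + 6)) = k + 6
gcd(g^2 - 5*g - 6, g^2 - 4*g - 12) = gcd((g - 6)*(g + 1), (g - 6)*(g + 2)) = g - 6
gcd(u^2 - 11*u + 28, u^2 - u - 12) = u - 4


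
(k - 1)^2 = k^2 - 2*k + 1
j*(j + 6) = j^2 + 6*j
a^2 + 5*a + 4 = (a + 1)*(a + 4)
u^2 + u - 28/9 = (u - 4/3)*(u + 7/3)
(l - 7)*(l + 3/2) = l^2 - 11*l/2 - 21/2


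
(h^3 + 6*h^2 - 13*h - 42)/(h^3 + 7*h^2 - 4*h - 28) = (h - 3)/(h - 2)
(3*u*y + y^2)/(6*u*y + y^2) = (3*u + y)/(6*u + y)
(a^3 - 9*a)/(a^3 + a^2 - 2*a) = (a^2 - 9)/(a^2 + a - 2)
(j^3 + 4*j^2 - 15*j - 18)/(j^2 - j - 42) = (j^2 - 2*j - 3)/(j - 7)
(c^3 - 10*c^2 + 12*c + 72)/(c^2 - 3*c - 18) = (c^2 - 4*c - 12)/(c + 3)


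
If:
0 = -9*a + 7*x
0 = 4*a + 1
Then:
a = -1/4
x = -9/28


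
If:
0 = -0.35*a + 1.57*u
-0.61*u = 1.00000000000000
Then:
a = -7.35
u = -1.64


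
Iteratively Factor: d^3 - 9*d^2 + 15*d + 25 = (d + 1)*(d^2 - 10*d + 25) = (d - 5)*(d + 1)*(d - 5)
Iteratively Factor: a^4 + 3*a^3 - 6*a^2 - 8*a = (a + 1)*(a^3 + 2*a^2 - 8*a) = (a + 1)*(a + 4)*(a^2 - 2*a) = (a - 2)*(a + 1)*(a + 4)*(a)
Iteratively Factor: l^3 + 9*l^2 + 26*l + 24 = (l + 3)*(l^2 + 6*l + 8) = (l + 2)*(l + 3)*(l + 4)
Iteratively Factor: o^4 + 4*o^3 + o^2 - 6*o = (o + 2)*(o^3 + 2*o^2 - 3*o) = (o - 1)*(o + 2)*(o^2 + 3*o) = o*(o - 1)*(o + 2)*(o + 3)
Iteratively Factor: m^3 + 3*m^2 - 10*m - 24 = (m + 2)*(m^2 + m - 12) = (m + 2)*(m + 4)*(m - 3)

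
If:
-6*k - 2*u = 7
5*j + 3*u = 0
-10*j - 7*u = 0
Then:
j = 0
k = -7/6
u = 0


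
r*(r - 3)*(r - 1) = r^3 - 4*r^2 + 3*r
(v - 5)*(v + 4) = v^2 - v - 20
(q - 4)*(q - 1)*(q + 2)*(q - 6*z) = q^4 - 6*q^3*z - 3*q^3 + 18*q^2*z - 6*q^2 + 36*q*z + 8*q - 48*z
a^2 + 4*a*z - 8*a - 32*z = (a - 8)*(a + 4*z)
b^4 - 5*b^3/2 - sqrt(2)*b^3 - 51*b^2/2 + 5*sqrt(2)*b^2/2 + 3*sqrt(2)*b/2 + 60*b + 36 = (b - 3)*(b + 1/2)*(b - 4*sqrt(2))*(b + 3*sqrt(2))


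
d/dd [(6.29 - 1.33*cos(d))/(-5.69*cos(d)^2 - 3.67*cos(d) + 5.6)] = (7.5677*cos(d)^2 - 71.5802*cos(d) - 15.6363)*sin(d)/(32.3761*cos(d)^4 + 41.7646*cos(d)^3 - 50.2591*cos(d)^2 - 41.104*cos(d) + 31.36)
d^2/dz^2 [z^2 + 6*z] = 2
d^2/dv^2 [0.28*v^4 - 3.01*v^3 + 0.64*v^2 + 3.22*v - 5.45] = 3.36*v^2 - 18.06*v + 1.28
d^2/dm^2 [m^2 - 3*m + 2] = 2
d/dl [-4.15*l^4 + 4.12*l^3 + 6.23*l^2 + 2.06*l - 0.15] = -16.6*l^3 + 12.36*l^2 + 12.46*l + 2.06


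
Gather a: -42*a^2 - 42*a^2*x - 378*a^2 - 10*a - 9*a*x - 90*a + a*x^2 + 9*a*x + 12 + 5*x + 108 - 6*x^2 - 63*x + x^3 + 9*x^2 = a^2*(-42*x - 420) + a*(x^2 - 100) + x^3 + 3*x^2 - 58*x + 120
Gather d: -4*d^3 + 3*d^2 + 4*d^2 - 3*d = -4*d^3 + 7*d^2 - 3*d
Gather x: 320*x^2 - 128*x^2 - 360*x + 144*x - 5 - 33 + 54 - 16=192*x^2 - 216*x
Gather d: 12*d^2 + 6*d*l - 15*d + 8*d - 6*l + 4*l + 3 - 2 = 12*d^2 + d*(6*l - 7) - 2*l + 1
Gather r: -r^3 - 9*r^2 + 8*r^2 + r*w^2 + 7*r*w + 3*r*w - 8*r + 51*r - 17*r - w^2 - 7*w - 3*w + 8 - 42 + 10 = -r^3 - r^2 + r*(w^2 + 10*w + 26) - w^2 - 10*w - 24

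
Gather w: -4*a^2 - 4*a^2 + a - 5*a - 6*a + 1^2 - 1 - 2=-8*a^2 - 10*a - 2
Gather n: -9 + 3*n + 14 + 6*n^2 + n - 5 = 6*n^2 + 4*n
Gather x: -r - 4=-r - 4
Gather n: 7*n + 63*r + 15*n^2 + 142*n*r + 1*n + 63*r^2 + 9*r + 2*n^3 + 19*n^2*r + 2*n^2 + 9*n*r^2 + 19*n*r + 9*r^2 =2*n^3 + n^2*(19*r + 17) + n*(9*r^2 + 161*r + 8) + 72*r^2 + 72*r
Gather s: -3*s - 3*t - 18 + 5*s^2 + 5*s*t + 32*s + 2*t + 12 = 5*s^2 + s*(5*t + 29) - t - 6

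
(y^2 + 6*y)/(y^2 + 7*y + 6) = y/(y + 1)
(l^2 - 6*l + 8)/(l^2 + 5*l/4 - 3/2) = 4*(l^2 - 6*l + 8)/(4*l^2 + 5*l - 6)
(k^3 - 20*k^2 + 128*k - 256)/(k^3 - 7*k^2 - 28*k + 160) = (k - 8)/(k + 5)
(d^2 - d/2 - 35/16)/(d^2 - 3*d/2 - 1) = (-16*d^2 + 8*d + 35)/(8*(-2*d^2 + 3*d + 2))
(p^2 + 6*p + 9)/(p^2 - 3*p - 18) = (p + 3)/(p - 6)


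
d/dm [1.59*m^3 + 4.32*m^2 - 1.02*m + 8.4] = 4.77*m^2 + 8.64*m - 1.02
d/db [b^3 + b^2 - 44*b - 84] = 3*b^2 + 2*b - 44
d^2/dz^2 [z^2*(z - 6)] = 6*z - 12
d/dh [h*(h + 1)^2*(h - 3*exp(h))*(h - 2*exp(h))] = (h + 1)*(-h*(h + 1)*(h - 3*exp(h))*(2*exp(h) - 1) - h*(h + 1)*(h - 2*exp(h))*(3*exp(h) - 1) + 2*h*(h - 3*exp(h))*(h - 2*exp(h)) + (h + 1)*(h - 3*exp(h))*(h - 2*exp(h)))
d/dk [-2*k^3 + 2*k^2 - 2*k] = -6*k^2 + 4*k - 2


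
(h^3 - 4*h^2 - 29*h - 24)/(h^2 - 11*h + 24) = (h^2 + 4*h + 3)/(h - 3)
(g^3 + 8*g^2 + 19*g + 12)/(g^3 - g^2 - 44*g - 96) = (g + 1)/(g - 8)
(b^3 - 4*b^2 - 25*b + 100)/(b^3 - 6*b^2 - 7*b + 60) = (b + 5)/(b + 3)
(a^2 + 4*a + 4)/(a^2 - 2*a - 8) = (a + 2)/(a - 4)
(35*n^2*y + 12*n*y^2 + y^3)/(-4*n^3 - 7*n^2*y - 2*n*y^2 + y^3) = y*(35*n^2 + 12*n*y + y^2)/(-4*n^3 - 7*n^2*y - 2*n*y^2 + y^3)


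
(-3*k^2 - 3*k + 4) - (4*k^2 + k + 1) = -7*k^2 - 4*k + 3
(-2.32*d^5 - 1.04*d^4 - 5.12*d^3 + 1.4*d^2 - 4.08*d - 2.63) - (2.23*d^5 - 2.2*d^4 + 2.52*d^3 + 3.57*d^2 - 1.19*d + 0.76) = -4.55*d^5 + 1.16*d^4 - 7.64*d^3 - 2.17*d^2 - 2.89*d - 3.39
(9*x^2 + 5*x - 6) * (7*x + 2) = 63*x^3 + 53*x^2 - 32*x - 12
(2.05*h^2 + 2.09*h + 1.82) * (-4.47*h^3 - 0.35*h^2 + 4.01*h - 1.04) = -9.1635*h^5 - 10.0598*h^4 - 0.646400000000002*h^3 + 5.6119*h^2 + 5.1246*h - 1.8928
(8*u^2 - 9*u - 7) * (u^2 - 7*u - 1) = 8*u^4 - 65*u^3 + 48*u^2 + 58*u + 7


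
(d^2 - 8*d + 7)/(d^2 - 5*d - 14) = (d - 1)/(d + 2)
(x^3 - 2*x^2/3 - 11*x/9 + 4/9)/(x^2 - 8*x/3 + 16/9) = (3*x^2 + 2*x - 1)/(3*x - 4)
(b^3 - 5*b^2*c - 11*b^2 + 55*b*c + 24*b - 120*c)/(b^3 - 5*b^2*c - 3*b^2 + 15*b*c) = (b - 8)/b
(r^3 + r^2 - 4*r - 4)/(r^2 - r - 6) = (r^2 - r - 2)/(r - 3)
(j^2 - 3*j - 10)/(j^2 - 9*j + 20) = (j + 2)/(j - 4)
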